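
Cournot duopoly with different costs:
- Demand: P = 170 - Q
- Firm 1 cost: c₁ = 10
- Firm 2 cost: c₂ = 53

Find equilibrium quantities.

q₁* = 67.67, q₂* = 24.67

Work:
Reaction: q₁ = (170 - 10 - q₂)/2
Reaction: q₂ = (170 - 53 - q₁)/2
Solve simultaneously:
q₁* = (170 - 2×10 + 53)/3 = 67.67
q₂* = (170 - 2×53 + 10)/3 = 24.67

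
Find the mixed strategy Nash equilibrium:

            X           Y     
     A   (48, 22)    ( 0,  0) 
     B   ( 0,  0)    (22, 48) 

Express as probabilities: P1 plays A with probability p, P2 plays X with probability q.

p = 0.6857, q = 0.3143

Work:
Find probabilities that make opponent indifferent:
P2 chooses q to make P1 indifferent between A and B
P1 chooses p to make P2 indifferent between X and Y
Mixed NE: P1 plays (A: 0.6857, B: 0.3143), P2 plays (X: 0.3143, Y: 0.6857)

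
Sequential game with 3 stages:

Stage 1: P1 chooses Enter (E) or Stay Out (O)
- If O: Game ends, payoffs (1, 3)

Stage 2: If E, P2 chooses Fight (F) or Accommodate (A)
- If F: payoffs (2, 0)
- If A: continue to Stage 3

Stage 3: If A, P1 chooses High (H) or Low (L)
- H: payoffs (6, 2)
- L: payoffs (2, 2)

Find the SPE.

SPE: (E, A, H); Outcome (6, 2)

Work:
Stage 3: P1 chooses H (6 vs 2)
Stage 2: P2: F->0, A->2 (anticipating H). Choose A
Stage 1: P1: O->1, E->6 (anticipating A, H). Choose E
SPE path: E -> A -> H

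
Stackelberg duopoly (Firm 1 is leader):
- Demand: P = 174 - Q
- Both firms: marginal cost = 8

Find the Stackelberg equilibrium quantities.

q₁* (leader) = 83.0, q₂* (follower) = 41.5

Work:
Follower's reaction: q₂ = (a - c - q₁)/2
Leader substitutes: π₁ = q₁·(a - q₁ - (a-c-q₁)/2 - c)
FOC: q₁* = (174 - 8)/2 = 83.00
Then: q₂* = (174 - 8 - 83.0)/2 = 41.50
Leader has first-mover advantage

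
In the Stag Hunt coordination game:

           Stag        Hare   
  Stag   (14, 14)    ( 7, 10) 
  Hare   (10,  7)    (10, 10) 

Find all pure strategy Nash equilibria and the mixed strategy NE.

Pure NE: (Stag, Stag) and (Hare, Hare); Mixed NE: p = 0.4286, q = 0.4286

Work:
Check pure NE:
(Stag, Stag): (14, 14) - no unilateral deviation beneficial
(Hare, Hare): (10, 10) - no unilateral deviation beneficial
Mixed NE: P1 plays Stag with p = 0.4286, P2 plays Stag with q = 0.4286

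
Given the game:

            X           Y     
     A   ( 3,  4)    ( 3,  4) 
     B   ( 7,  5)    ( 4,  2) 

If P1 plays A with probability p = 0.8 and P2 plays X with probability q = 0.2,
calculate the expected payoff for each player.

E[P1] = 3.32, E[P2] = 3.72

Work:
E[P1] = p·q·π₁(A,X) + p·(1-q)·π₁(A,Y) + (1-p)·q·π₁(B,X) + (1-p)·(1-q)·π₁(B,Y)
= 0.8·0.2·3 + 0.8·0.8·3 + 0.2·0.2·7 + 0.2·0.8·4
= 3.32

E[P2] = 3.72 (similar calculation)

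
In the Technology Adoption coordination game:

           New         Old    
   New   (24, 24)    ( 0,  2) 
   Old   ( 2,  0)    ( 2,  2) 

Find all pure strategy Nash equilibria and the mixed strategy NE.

Pure NE: (New, New) and (Old, Old); Mixed NE: p = 0.0833, q = 0.0833

Work:
Check pure NE:
(New, New): (24, 24) - no unilateral deviation beneficial
(Old, Old): (2, 2) - no unilateral deviation beneficial
Mixed NE: P1 plays New with p = 0.0833, P2 plays New with q = 0.0833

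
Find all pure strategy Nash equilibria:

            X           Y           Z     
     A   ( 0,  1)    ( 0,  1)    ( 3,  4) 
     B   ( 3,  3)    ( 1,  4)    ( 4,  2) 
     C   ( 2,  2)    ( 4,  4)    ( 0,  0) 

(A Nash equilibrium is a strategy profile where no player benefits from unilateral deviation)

Nash equilibrium: (C, Y)

Work:
Best responses:
  P1 vs X: payoffs [0, 3, 2] → best response B (payoff 3)
  P1 vs Y: payoffs [0, 1, 4] → best response C (payoff 4)
  P1 vs Z: payoffs [3, 4, 0] → best response B (payoff 4)
  P2 vs A: payoffs [1, 1, 4] → best response Z (payoff 4)
  P2 vs B: payoffs [3, 4, 2] → best response Y (payoff 4)
  P2 vs C: payoffs [2, 4, 0] → best response Y (payoff 4)
Mutual best responses: (C,Y) → Nash equilibria.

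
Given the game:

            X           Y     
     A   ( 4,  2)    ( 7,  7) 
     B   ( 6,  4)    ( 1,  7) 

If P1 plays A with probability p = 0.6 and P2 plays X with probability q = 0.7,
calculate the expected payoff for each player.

E[P1] = 4.74, E[P2] = 4.06

Work:
E[P1] = p·q·π₁(A,X) + p·(1-q)·π₁(A,Y) + (1-p)·q·π₁(B,X) + (1-p)·(1-q)·π₁(B,Y)
= 0.6·0.7·4 + 0.6·0.3·7 + 0.4·0.7·6 + 0.4·0.3·1
= 4.74

E[P2] = 4.06 (similar calculation)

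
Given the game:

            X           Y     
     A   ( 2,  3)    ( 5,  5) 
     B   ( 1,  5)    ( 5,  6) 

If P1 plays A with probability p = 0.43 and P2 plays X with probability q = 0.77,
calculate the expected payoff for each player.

E[P1] = 2.2511, E[P2] = 4.4689

Work:
E[P1] = p·q·π₁(A,X) + p·(1-q)·π₁(A,Y) + (1-p)·q·π₁(B,X) + (1-p)·(1-q)·π₁(B,Y)
= 0.43·0.77·2 + 0.43·0.23·5 + 0.57·0.77·1 + 0.57·0.23·5
= 2.2511

E[P2] = 4.4689 (similar calculation)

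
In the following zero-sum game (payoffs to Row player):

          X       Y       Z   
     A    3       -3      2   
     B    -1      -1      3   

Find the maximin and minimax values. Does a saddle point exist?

Maximin = -1, Minimax = -1, Saddle: True

Work:
Row minimums: [-3, -1] → maximin = -1
Column maximums: [3, -1, 3] → minimax = -1
Saddle point exists! Game value = -1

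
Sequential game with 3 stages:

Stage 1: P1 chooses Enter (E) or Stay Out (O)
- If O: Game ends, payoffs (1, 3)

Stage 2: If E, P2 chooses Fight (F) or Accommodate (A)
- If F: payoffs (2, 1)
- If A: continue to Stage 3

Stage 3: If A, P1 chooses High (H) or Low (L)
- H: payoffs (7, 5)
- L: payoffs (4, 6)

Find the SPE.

SPE: (E, A, H); Outcome (7, 5)

Work:
Stage 3: P1 chooses H (7 vs 4)
Stage 2: P2: F->1, A->5 (anticipating H). Choose A
Stage 1: P1: O->1, E->7 (anticipating A, H). Choose E
SPE path: E -> A -> H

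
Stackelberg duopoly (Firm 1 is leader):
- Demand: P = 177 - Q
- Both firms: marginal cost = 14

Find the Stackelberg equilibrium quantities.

q₁* (leader) = 81.5, q₂* (follower) = 40.75

Work:
Follower's reaction: q₂ = (a - c - q₁)/2
Leader substitutes: π₁ = q₁·(a - q₁ - (a-c-q₁)/2 - c)
FOC: q₁* = (177 - 14)/2 = 81.50
Then: q₂* = (177 - 14 - 81.5)/2 = 40.75
Leader has first-mover advantage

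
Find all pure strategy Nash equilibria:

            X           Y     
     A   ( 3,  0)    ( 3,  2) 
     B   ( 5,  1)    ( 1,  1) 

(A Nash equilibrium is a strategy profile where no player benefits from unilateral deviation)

Nash equilibrium: (A, Y), (B, X)

Work:
Best responses:
  P1 vs X: payoffs [3, 5] → best response B (payoff 5)
  P1 vs Y: payoffs [3, 1] → best response A (payoff 3)
  P2 vs A: payoffs [0, 2] → best response Y (payoff 2)
  P2 vs B: payoffs [1, 1] → best response X/Y (payoff 1)
Mutual best responses: (A,Y), (B,X) → Nash equilibria.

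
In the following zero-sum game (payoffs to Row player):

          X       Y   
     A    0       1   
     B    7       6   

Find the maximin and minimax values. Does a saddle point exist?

Maximin = 6, Minimax = 6, Saddle: True

Work:
Row minimums: [0, 6] → maximin = 6
Column maximums: [7, 6] → minimax = 6
Saddle point exists! Game value = 6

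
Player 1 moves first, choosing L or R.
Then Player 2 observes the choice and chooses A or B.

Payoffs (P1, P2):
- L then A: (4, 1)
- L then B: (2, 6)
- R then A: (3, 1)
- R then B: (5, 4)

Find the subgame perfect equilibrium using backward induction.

P1 plays R, P2 plays B after L and B after R; Payoff (5, 4)

Work:
Backward induction:
After L: P2 chooses B → P1 gets 2
After R: P2 chooses B → P1 gets 5
P1 chooses R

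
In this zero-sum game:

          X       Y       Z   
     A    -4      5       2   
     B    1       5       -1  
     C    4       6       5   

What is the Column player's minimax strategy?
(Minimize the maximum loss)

Column should play X, value = 4

Work:
Column player minimizes Row's maximum payoff:
Column X: max payoff to Row = 4
Column Y: max payoff to Row = 6
Column Z: max payoff to Row = 5
Minimum is 4, achieved by column X.
Minimax strategy: X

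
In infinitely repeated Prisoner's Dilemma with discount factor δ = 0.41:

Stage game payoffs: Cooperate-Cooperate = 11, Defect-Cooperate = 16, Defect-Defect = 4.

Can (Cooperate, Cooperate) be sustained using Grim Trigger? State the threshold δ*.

δ* = 0.4167; since δ = 0.41 < 0.4167, cooperation cannot be sustained

Work:
For Grim Trigger:
Cooperate forever: 11/(1-δ)
Defect then punished: 16 + 4·δ/(1-δ)
Need: 11/(1-δ) ≥ 16 + 4·δ/(1-δ)
Solving: δ ≥ (T-R)/(T-P) = (16-11)/(16-4) = 0.4167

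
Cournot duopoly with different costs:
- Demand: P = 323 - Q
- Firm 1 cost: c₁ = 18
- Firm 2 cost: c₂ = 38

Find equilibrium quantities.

q₁* = 108.33, q₂* = 88.33

Work:
Reaction: q₁ = (323 - 18 - q₂)/2
Reaction: q₂ = (323 - 38 - q₁)/2
Solve simultaneously:
q₁* = (323 - 2×18 + 38)/3 = 108.33
q₂* = (323 - 2×38 + 18)/3 = 88.33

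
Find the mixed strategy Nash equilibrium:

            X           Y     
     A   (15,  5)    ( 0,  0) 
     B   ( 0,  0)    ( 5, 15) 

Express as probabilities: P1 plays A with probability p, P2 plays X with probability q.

p = 0.75, q = 0.25

Work:
Find probabilities that make opponent indifferent:
P2 chooses q to make P1 indifferent between A and B
P1 chooses p to make P2 indifferent between X and Y
Mixed NE: P1 plays (A: 0.75, B: 0.25), P2 plays (X: 0.25, Y: 0.75)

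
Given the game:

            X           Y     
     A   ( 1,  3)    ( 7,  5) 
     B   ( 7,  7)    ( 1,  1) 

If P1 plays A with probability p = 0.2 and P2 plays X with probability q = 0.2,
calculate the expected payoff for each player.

E[P1] = 2.92, E[P2] = 2.68

Work:
E[P1] = p·q·π₁(A,X) + p·(1-q)·π₁(A,Y) + (1-p)·q·π₁(B,X) + (1-p)·(1-q)·π₁(B,Y)
= 0.2·0.2·1 + 0.2·0.8·7 + 0.8·0.2·7 + 0.8·0.8·1
= 2.92

E[P2] = 2.68 (similar calculation)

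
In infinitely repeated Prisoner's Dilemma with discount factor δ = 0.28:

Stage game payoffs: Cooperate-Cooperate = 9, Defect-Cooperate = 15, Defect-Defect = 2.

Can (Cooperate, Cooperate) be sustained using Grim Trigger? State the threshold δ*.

δ* = 0.4615; since δ = 0.28 < 0.4615, cooperation cannot be sustained

Work:
For Grim Trigger:
Cooperate forever: 9/(1-δ)
Defect then punished: 15 + 2·δ/(1-δ)
Need: 9/(1-δ) ≥ 15 + 2·δ/(1-δ)
Solving: δ ≥ (T-R)/(T-P) = (15-9)/(15-2) = 0.4615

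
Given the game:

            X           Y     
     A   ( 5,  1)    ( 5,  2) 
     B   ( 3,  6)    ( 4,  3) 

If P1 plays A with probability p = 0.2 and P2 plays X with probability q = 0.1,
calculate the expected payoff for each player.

E[P1] = 4.12, E[P2] = 3.02

Work:
E[P1] = p·q·π₁(A,X) + p·(1-q)·π₁(A,Y) + (1-p)·q·π₁(B,X) + (1-p)·(1-q)·π₁(B,Y)
= 0.2·0.1·5 + 0.2·0.9·5 + 0.8·0.1·3 + 0.8·0.9·4
= 4.12

E[P2] = 3.02 (similar calculation)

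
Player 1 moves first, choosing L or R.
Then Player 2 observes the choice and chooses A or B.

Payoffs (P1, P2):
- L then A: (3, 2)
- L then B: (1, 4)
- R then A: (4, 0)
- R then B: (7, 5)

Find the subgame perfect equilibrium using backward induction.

P1 plays R, P2 plays B after L and B after R; Payoff (7, 5)

Work:
Backward induction:
After L: P2 chooses B → P1 gets 1
After R: P2 chooses B → P1 gets 7
P1 chooses R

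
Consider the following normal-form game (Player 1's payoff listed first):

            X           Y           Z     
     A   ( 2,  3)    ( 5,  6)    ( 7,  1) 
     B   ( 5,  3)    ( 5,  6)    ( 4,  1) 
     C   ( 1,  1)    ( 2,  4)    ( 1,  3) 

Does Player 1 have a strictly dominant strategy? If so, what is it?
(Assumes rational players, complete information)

No strictly dominant strategy exists for Player 1

Work:
A strategy strictly dominates another if it gives a strictly higher payoff against every opponent action. Compare each pair of P1's strategies column-by-column:
  A vs B: [2 vs 5, 5 vs 5, 7 vs 4] → A does not strictly dominate B (column X: 2 ≤ 5)
  A vs C: [2 vs 1, 5 vs 2, 7 vs 1] → A strictly dominates C
  B vs A: [5 vs 2, 5 vs 5, 4 vs 7] → B does not strictly dominate A (column Y: 5 ≤ 5)
  B vs C: [5 vs 1, 5 vs 2, 4 vs 1] → B strictly dominates C
  C vs A: [1 vs 2, 2 vs 5, 1 vs 7] → C does not strictly dominate A (column X: 1 ≤ 2)
  C vs B: [1 vs 5, 2 vs 5, 1 vs 4] → C does not strictly dominate B (column X: 1 ≤ 5)
No single strategy strictly dominates all others → no strictly dominant strategy.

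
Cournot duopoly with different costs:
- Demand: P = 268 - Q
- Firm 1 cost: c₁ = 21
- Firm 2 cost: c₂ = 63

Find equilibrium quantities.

q₁* = 96.33, q₂* = 54.33

Work:
Reaction: q₁ = (268 - 21 - q₂)/2
Reaction: q₂ = (268 - 63 - q₁)/2
Solve simultaneously:
q₁* = (268 - 2×21 + 63)/3 = 96.33
q₂* = (268 - 2×63 + 21)/3 = 54.33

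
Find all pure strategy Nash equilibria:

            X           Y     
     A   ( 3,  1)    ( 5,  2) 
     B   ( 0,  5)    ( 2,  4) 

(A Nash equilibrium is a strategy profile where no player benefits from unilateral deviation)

Nash equilibrium: (A, Y)

Work:
Best responses:
  P1 vs X: payoffs [3, 0] → best response A (payoff 3)
  P1 vs Y: payoffs [5, 2] → best response A (payoff 5)
  P2 vs A: payoffs [1, 2] → best response Y (payoff 2)
  P2 vs B: payoffs [5, 4] → best response X (payoff 5)
Mutual best responses: (A,Y) → Nash equilibria.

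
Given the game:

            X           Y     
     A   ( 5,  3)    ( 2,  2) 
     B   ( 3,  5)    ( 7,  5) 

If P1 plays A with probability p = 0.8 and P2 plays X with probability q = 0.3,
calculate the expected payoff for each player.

E[P1] = 3.48, E[P2] = 2.84

Work:
E[P1] = p·q·π₁(A,X) + p·(1-q)·π₁(A,Y) + (1-p)·q·π₁(B,X) + (1-p)·(1-q)·π₁(B,Y)
= 0.8·0.3·5 + 0.8·0.7·2 + 0.2·0.3·3 + 0.2·0.7·7
= 3.48

E[P2] = 2.84 (similar calculation)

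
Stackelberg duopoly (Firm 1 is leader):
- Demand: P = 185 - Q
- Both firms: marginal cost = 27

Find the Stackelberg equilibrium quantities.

q₁* (leader) = 79.0, q₂* (follower) = 39.5

Work:
Follower's reaction: q₂ = (a - c - q₁)/2
Leader substitutes: π₁ = q₁·(a - q₁ - (a-c-q₁)/2 - c)
FOC: q₁* = (185 - 27)/2 = 79.00
Then: q₂* = (185 - 27 - 79.0)/2 = 39.50
Leader has first-mover advantage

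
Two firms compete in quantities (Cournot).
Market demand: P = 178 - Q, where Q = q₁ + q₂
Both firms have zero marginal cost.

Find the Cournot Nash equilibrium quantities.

q₁* = q₂* = 59.33; P* = 59.33

Work:
Profit: π_i = P·q_i = (a - q_i - q_j)·q_i
FOC: ∂π_i/∂q_i = a - 2q_i - q_j = 0
Reaction function: q_i = (178 - q_j)/2
Symmetry: q* = 178/3 = 59.33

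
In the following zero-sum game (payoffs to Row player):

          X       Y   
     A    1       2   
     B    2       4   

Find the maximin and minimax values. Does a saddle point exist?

Maximin = 2, Minimax = 2, Saddle: True

Work:
Row minimums: [1, 2] → maximin = 2
Column maximums: [2, 4] → minimax = 2
Saddle point exists! Game value = 2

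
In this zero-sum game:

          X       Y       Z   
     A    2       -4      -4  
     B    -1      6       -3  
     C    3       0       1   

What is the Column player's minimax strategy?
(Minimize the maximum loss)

Column should play Z, value = 1

Work:
Column player minimizes Row's maximum payoff:
Column X: max payoff to Row = 3
Column Y: max payoff to Row = 6
Column Z: max payoff to Row = 1
Minimum is 1, achieved by column Z.
Minimax strategy: Z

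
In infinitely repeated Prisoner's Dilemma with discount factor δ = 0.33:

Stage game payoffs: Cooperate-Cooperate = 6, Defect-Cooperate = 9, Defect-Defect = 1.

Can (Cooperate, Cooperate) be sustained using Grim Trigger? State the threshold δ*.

δ* = 0.375; since δ = 0.33 < 0.375, cooperation cannot be sustained

Work:
For Grim Trigger:
Cooperate forever: 6/(1-δ)
Defect then punished: 9 + 1·δ/(1-δ)
Need: 6/(1-δ) ≥ 9 + 1·δ/(1-δ)
Solving: δ ≥ (T-R)/(T-P) = (9-6)/(9-1) = 0.375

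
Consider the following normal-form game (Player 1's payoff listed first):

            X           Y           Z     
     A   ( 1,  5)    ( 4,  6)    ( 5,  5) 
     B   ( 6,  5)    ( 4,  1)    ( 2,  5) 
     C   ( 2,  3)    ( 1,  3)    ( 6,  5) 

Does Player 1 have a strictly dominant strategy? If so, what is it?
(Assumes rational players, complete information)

No strictly dominant strategy exists for Player 1

Work:
A strategy strictly dominates another if it gives a strictly higher payoff against every opponent action. Compare each pair of P1's strategies column-by-column:
  A vs B: [1 vs 6, 4 vs 4, 5 vs 2] → A does not strictly dominate B (column X: 1 ≤ 6)
  A vs C: [1 vs 2, 4 vs 1, 5 vs 6] → A does not strictly dominate C (column X: 1 ≤ 2)
  B vs A: [6 vs 1, 4 vs 4, 2 vs 5] → B does not strictly dominate A (column Y: 4 ≤ 4)
  B vs C: [6 vs 2, 4 vs 1, 2 vs 6] → B does not strictly dominate C (column Z: 2 ≤ 6)
  C vs A: [2 vs 1, 1 vs 4, 6 vs 5] → C does not strictly dominate A (column Y: 1 ≤ 4)
  C vs B: [2 vs 6, 1 vs 4, 6 vs 2] → C does not strictly dominate B (column X: 2 ≤ 6)
No single strategy strictly dominates all others → no strictly dominant strategy.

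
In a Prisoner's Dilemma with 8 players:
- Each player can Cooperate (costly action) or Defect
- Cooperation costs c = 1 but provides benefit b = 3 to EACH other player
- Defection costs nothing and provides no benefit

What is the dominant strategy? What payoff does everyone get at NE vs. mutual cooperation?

Dominant: Defect; NE payoff = 0; Coop payoff = 20

Work:
Defect dominates (saves cost c = 1, benefit to others is external)
NE: All defect → everyone gets 0
If all cooperate: each receives (7)×3 - 1 = 20
Social dilemma: 20 > 0 but NE gives 0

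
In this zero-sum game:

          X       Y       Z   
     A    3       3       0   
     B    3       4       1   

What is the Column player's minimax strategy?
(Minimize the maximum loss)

Column should play Z, value = 1

Work:
Column player minimizes Row's maximum payoff:
Column X: max payoff to Row = 3
Column Y: max payoff to Row = 4
Column Z: max payoff to Row = 1
Minimum is 1, achieved by column Z.
Minimax strategy: Z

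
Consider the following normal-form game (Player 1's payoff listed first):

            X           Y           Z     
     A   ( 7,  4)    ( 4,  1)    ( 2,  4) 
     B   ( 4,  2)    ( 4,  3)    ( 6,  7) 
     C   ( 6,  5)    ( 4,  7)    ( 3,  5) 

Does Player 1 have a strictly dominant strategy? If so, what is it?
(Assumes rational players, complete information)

No strictly dominant strategy exists for Player 1

Work:
A strategy strictly dominates another if it gives a strictly higher payoff against every opponent action. Compare each pair of P1's strategies column-by-column:
  A vs B: [7 vs 4, 4 vs 4, 2 vs 6] → A does not strictly dominate B (column Y: 4 ≤ 4)
  A vs C: [7 vs 6, 4 vs 4, 2 vs 3] → A does not strictly dominate C (column Y: 4 ≤ 4)
  B vs A: [4 vs 7, 4 vs 4, 6 vs 2] → B does not strictly dominate A (column X: 4 ≤ 7)
  B vs C: [4 vs 6, 4 vs 4, 6 vs 3] → B does not strictly dominate C (column X: 4 ≤ 6)
  C vs A: [6 vs 7, 4 vs 4, 3 vs 2] → C does not strictly dominate A (column X: 6 ≤ 7)
  C vs B: [6 vs 4, 4 vs 4, 3 vs 6] → C does not strictly dominate B (column Y: 4 ≤ 4)
No single strategy strictly dominates all others → no strictly dominant strategy.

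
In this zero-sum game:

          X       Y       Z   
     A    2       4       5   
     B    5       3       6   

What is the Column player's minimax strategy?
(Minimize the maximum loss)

Column should play Y, value = 4

Work:
Column player minimizes Row's maximum payoff:
Column X: max payoff to Row = 5
Column Y: max payoff to Row = 4
Column Z: max payoff to Row = 6
Minimum is 4, achieved by column Y.
Minimax strategy: Y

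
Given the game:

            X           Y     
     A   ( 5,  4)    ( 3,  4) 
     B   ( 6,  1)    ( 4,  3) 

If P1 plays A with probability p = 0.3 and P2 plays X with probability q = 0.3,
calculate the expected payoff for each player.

E[P1] = 4.3, E[P2] = 2.88

Work:
E[P1] = p·q·π₁(A,X) + p·(1-q)·π₁(A,Y) + (1-p)·q·π₁(B,X) + (1-p)·(1-q)·π₁(B,Y)
= 0.3·0.3·5 + 0.3·0.7·3 + 0.7·0.3·6 + 0.7·0.7·4
= 4.3

E[P2] = 2.88 (similar calculation)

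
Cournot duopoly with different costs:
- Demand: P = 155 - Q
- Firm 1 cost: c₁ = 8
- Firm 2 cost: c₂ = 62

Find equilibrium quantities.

q₁* = 67.0, q₂* = 13.0

Work:
Reaction: q₁ = (155 - 8 - q₂)/2
Reaction: q₂ = (155 - 62 - q₁)/2
Solve simultaneously:
q₁* = (155 - 2×8 + 62)/3 = 67.0
q₂* = (155 - 2×62 + 8)/3 = 13.0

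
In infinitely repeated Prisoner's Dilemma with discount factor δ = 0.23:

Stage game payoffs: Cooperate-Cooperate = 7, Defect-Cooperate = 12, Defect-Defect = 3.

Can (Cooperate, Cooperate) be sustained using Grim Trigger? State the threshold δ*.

δ* = 0.5556; since δ = 0.23 < 0.5556, cooperation cannot be sustained

Work:
For Grim Trigger:
Cooperate forever: 7/(1-δ)
Defect then punished: 12 + 3·δ/(1-δ)
Need: 7/(1-δ) ≥ 12 + 3·δ/(1-δ)
Solving: δ ≥ (T-R)/(T-P) = (12-7)/(12-3) = 0.5556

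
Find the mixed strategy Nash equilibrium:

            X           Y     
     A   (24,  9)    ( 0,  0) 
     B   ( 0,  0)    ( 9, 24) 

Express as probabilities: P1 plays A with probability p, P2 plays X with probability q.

p = 0.7273, q = 0.2727

Work:
Find probabilities that make opponent indifferent:
P2 chooses q to make P1 indifferent between A and B
P1 chooses p to make P2 indifferent between X and Y
Mixed NE: P1 plays (A: 0.7273, B: 0.2727), P2 plays (X: 0.2727, Y: 0.7273)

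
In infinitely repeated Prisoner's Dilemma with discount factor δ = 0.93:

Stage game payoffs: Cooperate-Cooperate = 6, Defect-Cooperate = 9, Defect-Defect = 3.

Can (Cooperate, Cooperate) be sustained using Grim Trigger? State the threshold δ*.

δ* = 0.5; since δ = 0.93 ≥ 0.5, cooperation can be sustained

Work:
For Grim Trigger:
Cooperate forever: 6/(1-δ)
Defect then punished: 9 + 3·δ/(1-δ)
Need: 6/(1-δ) ≥ 9 + 3·δ/(1-δ)
Solving: δ ≥ (T-R)/(T-P) = (9-6)/(9-3) = 0.5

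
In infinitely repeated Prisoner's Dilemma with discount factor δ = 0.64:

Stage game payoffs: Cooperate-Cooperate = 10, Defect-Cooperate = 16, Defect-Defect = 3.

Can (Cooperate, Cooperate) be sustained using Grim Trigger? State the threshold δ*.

δ* = 0.4615; since δ = 0.64 ≥ 0.4615, cooperation can be sustained

Work:
For Grim Trigger:
Cooperate forever: 10/(1-δ)
Defect then punished: 16 + 3·δ/(1-δ)
Need: 10/(1-δ) ≥ 16 + 3·δ/(1-δ)
Solving: δ ≥ (T-R)/(T-P) = (16-10)/(16-3) = 0.4615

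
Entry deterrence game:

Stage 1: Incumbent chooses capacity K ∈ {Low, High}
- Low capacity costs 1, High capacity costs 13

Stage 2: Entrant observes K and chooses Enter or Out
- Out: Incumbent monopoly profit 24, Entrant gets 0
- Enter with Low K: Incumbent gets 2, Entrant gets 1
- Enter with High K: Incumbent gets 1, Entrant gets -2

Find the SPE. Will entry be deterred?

SPE: (High, Enter|Low, Out|High); Entry deterred. Incumbent net profit = 11

Work:
After Low K: Entrant enters (1 > 0)
After High K: Entrant stays out (-2 < 0)
Incumbent: Low → 2−1=1, High → 24−13=11
Incumbent chooses High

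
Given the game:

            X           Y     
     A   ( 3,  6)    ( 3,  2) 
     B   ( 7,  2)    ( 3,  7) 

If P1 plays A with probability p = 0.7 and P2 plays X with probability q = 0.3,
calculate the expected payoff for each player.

E[P1] = 3.36, E[P2] = 3.89

Work:
E[P1] = p·q·π₁(A,X) + p·(1-q)·π₁(A,Y) + (1-p)·q·π₁(B,X) + (1-p)·(1-q)·π₁(B,Y)
= 0.7·0.3·3 + 0.7·0.7·3 + 0.3·0.3·7 + 0.3·0.7·3
= 3.36

E[P2] = 3.89 (similar calculation)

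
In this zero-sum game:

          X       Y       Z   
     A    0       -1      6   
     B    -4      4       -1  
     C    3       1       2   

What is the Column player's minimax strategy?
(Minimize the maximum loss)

Column should play X, value = 3

Work:
Column player minimizes Row's maximum payoff:
Column X: max payoff to Row = 3
Column Y: max payoff to Row = 4
Column Z: max payoff to Row = 6
Minimum is 3, achieved by column X.
Minimax strategy: X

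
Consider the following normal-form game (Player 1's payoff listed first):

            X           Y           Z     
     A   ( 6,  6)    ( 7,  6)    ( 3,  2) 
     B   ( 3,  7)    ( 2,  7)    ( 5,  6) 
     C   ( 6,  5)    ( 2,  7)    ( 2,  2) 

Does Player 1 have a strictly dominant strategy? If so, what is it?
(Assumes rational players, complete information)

No strictly dominant strategy exists for Player 1

Work:
A strategy strictly dominates another if it gives a strictly higher payoff against every opponent action. Compare each pair of P1's strategies column-by-column:
  A vs B: [6 vs 3, 7 vs 2, 3 vs 5] → A does not strictly dominate B (column Z: 3 ≤ 5)
  A vs C: [6 vs 6, 7 vs 2, 3 vs 2] → A does not strictly dominate C (column X: 6 ≤ 6)
  B vs A: [3 vs 6, 2 vs 7, 5 vs 3] → B does not strictly dominate A (column X: 3 ≤ 6)
  B vs C: [3 vs 6, 2 vs 2, 5 vs 2] → B does not strictly dominate C (column X: 3 ≤ 6)
  C vs A: [6 vs 6, 2 vs 7, 2 vs 3] → C does not strictly dominate A (column X: 6 ≤ 6)
  C vs B: [6 vs 3, 2 vs 2, 2 vs 5] → C does not strictly dominate B (column Y: 2 ≤ 2)
No single strategy strictly dominates all others → no strictly dominant strategy.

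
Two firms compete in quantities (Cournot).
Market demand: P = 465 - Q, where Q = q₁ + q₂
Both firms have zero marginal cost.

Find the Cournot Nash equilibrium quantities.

q₁* = q₂* = 155.0; P* = 155.0

Work:
Profit: π_i = P·q_i = (a - q_i - q_j)·q_i
FOC: ∂π_i/∂q_i = a - 2q_i - q_j = 0
Reaction function: q_i = (465 - q_j)/2
Symmetry: q* = 465/3 = 155.0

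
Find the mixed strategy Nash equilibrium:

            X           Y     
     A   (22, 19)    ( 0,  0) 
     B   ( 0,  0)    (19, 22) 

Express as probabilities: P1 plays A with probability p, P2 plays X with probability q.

p = 0.5366, q = 0.4634

Work:
Find probabilities that make opponent indifferent:
P2 chooses q to make P1 indifferent between A and B
P1 chooses p to make P2 indifferent between X and Y
Mixed NE: P1 plays (A: 0.5366, B: 0.4634), P2 plays (X: 0.4634, Y: 0.5366)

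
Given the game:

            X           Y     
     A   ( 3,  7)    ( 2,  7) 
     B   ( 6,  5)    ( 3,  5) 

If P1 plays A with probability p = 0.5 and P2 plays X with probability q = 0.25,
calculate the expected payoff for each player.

E[P1] = 3.0, E[P2] = 6.0

Work:
E[P1] = p·q·π₁(A,X) + p·(1-q)·π₁(A,Y) + (1-p)·q·π₁(B,X) + (1-p)·(1-q)·π₁(B,Y)
= 0.5·0.25·3 + 0.5·0.75·2 + 0.5·0.25·6 + 0.5·0.75·3
= 3.0

E[P2] = 6.0 (similar calculation)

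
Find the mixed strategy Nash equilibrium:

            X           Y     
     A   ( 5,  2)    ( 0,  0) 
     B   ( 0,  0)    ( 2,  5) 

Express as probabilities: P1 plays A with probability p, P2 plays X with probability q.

p = 0.7143, q = 0.2857

Work:
Find probabilities that make opponent indifferent:
P2 chooses q to make P1 indifferent between A and B
P1 chooses p to make P2 indifferent between X and Y
Mixed NE: P1 plays (A: 0.7143, B: 0.2857), P2 plays (X: 0.2857, Y: 0.7143)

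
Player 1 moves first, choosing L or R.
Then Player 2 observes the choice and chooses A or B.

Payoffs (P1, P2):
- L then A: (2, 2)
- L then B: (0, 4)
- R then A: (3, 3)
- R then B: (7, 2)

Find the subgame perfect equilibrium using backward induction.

P1 plays R, P2 plays B after L and A after R; Payoff (3, 3)

Work:
Backward induction:
After L: P2 chooses B → P1 gets 0
After R: P2 chooses A → P1 gets 3
P1 chooses R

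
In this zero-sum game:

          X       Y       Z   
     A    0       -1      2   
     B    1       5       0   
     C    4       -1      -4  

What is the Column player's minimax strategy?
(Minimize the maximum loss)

Column should play Z, value = 2

Work:
Column player minimizes Row's maximum payoff:
Column X: max payoff to Row = 4
Column Y: max payoff to Row = 5
Column Z: max payoff to Row = 2
Minimum is 2, achieved by column Z.
Minimax strategy: Z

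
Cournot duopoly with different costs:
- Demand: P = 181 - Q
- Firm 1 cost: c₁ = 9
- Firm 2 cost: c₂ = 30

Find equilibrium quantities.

q₁* = 64.33, q₂* = 43.33

Work:
Reaction: q₁ = (181 - 9 - q₂)/2
Reaction: q₂ = (181 - 30 - q₁)/2
Solve simultaneously:
q₁* = (181 - 2×9 + 30)/3 = 64.33
q₂* = (181 - 2×30 + 9)/3 = 43.33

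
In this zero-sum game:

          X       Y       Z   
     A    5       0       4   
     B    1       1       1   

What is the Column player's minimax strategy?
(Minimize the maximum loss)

Column should play Y, value = 1

Work:
Column player minimizes Row's maximum payoff:
Column X: max payoff to Row = 5
Column Y: max payoff to Row = 1
Column Z: max payoff to Row = 4
Minimum is 1, achieved by column Y.
Minimax strategy: Y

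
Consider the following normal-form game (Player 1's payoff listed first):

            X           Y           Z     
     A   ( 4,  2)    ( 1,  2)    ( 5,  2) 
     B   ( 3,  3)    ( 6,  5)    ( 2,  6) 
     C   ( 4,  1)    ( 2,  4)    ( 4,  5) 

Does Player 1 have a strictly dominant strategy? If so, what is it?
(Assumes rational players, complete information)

No strictly dominant strategy exists for Player 1

Work:
A strategy strictly dominates another if it gives a strictly higher payoff against every opponent action. Compare each pair of P1's strategies column-by-column:
  A vs B: [4 vs 3, 1 vs 6, 5 vs 2] → A does not strictly dominate B (column Y: 1 ≤ 6)
  A vs C: [4 vs 4, 1 vs 2, 5 vs 4] → A does not strictly dominate C (column X: 4 ≤ 4)
  B vs A: [3 vs 4, 6 vs 1, 2 vs 5] → B does not strictly dominate A (column X: 3 ≤ 4)
  B vs C: [3 vs 4, 6 vs 2, 2 vs 4] → B does not strictly dominate C (column X: 3 ≤ 4)
  C vs A: [4 vs 4, 2 vs 1, 4 vs 5] → C does not strictly dominate A (column X: 4 ≤ 4)
  C vs B: [4 vs 3, 2 vs 6, 4 vs 2] → C does not strictly dominate B (column Y: 2 ≤ 6)
No single strategy strictly dominates all others → no strictly dominant strategy.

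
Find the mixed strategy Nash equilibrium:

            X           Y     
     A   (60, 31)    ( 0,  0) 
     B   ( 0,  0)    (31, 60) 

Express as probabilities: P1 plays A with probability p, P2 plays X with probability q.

p = 0.6593, q = 0.3407

Work:
Find probabilities that make opponent indifferent:
P2 chooses q to make P1 indifferent between A and B
P1 chooses p to make P2 indifferent between X and Y
Mixed NE: P1 plays (A: 0.6593, B: 0.3407), P2 plays (X: 0.3407, Y: 0.6593)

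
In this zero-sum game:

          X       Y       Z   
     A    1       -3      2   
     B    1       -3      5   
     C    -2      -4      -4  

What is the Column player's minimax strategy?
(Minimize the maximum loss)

Column should play Y, value = -3

Work:
Column player minimizes Row's maximum payoff:
Column X: max payoff to Row = 1
Column Y: max payoff to Row = -3
Column Z: max payoff to Row = 5
Minimum is -3, achieved by column Y.
Minimax strategy: Y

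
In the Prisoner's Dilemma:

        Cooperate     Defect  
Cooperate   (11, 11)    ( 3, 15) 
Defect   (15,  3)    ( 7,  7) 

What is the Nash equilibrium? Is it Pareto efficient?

(Defect, Defect) is NE; not Pareto efficient

Work:
Defect dominates Cooperate for both players:
If P2 cooperates: Defect (15) > Cooperate (11)
If P2 defects: Defect (7) > Cooperate (3)
NE: (Defect, Defect) with payoff (7, 7)
But (Cooperate, Cooperate) = (11, 11) Pareto dominates (7, 7)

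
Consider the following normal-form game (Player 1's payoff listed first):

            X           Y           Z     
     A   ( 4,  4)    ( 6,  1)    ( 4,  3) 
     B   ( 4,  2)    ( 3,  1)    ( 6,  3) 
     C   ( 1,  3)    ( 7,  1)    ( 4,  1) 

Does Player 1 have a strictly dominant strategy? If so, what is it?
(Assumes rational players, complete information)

No strictly dominant strategy exists for Player 1

Work:
A strategy strictly dominates another if it gives a strictly higher payoff against every opponent action. Compare each pair of P1's strategies column-by-column:
  A vs B: [4 vs 4, 6 vs 3, 4 vs 6] → A does not strictly dominate B (column X: 4 ≤ 4)
  A vs C: [4 vs 1, 6 vs 7, 4 vs 4] → A does not strictly dominate C (column Y: 6 ≤ 7)
  B vs A: [4 vs 4, 3 vs 6, 6 vs 4] → B does not strictly dominate A (column X: 4 ≤ 4)
  B vs C: [4 vs 1, 3 vs 7, 6 vs 4] → B does not strictly dominate C (column Y: 3 ≤ 7)
  C vs A: [1 vs 4, 7 vs 6, 4 vs 4] → C does not strictly dominate A (column X: 1 ≤ 4)
  C vs B: [1 vs 4, 7 vs 3, 4 vs 6] → C does not strictly dominate B (column X: 1 ≤ 4)
No single strategy strictly dominates all others → no strictly dominant strategy.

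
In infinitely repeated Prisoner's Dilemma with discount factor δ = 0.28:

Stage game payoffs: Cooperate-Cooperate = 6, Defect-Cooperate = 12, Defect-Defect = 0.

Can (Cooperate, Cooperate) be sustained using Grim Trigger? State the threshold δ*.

δ* = 0.5; since δ = 0.28 < 0.5, cooperation cannot be sustained

Work:
For Grim Trigger:
Cooperate forever: 6/(1-δ)
Defect then punished: 12 + 0·δ/(1-δ)
Need: 6/(1-δ) ≥ 12 + 0·δ/(1-δ)
Solving: δ ≥ (T-R)/(T-P) = (12-6)/(12-0) = 0.5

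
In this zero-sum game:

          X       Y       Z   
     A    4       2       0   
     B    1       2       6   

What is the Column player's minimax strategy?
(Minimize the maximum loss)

Column should play Y, value = 2

Work:
Column player minimizes Row's maximum payoff:
Column X: max payoff to Row = 4
Column Y: max payoff to Row = 2
Column Z: max payoff to Row = 6
Minimum is 2, achieved by column Y.
Minimax strategy: Y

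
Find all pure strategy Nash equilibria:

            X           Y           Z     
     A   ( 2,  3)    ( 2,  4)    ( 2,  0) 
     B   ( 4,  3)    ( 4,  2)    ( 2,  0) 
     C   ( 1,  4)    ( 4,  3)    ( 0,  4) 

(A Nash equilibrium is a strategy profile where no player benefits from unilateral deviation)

Nash equilibrium: (B, X)

Work:
Best responses:
  P1 vs X: payoffs [2, 4, 1] → best response B (payoff 4)
  P1 vs Y: payoffs [2, 4, 4] → best response B/C (payoff 4)
  P1 vs Z: payoffs [2, 2, 0] → best response A/B (payoff 2)
  P2 vs A: payoffs [3, 4, 0] → best response Y (payoff 4)
  P2 vs B: payoffs [3, 2, 0] → best response X (payoff 3)
  P2 vs C: payoffs [4, 3, 4] → best response X/Z (payoff 4)
Mutual best responses: (B,X) → Nash equilibria.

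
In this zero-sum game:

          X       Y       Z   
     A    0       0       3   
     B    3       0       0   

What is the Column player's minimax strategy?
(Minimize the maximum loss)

Column should play Y, value = 0

Work:
Column player minimizes Row's maximum payoff:
Column X: max payoff to Row = 3
Column Y: max payoff to Row = 0
Column Z: max payoff to Row = 3
Minimum is 0, achieved by column Y.
Minimax strategy: Y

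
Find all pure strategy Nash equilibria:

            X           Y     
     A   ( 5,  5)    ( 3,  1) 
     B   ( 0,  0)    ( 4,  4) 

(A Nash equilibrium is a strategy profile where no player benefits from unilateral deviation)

Nash equilibrium: (A, X), (B, Y)

Work:
Best responses:
  P1 vs X: payoffs [5, 0] → best response A (payoff 5)
  P1 vs Y: payoffs [3, 4] → best response B (payoff 4)
  P2 vs A: payoffs [5, 1] → best response X (payoff 5)
  P2 vs B: payoffs [0, 4] → best response Y (payoff 4)
Mutual best responses: (A,X), (B,Y) → Nash equilibria.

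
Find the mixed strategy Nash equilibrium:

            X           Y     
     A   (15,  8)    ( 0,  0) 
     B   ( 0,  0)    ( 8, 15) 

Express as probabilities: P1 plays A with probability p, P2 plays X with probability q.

p = 0.6522, q = 0.3478

Work:
Find probabilities that make opponent indifferent:
P2 chooses q to make P1 indifferent between A and B
P1 chooses p to make P2 indifferent between X and Y
Mixed NE: P1 plays (A: 0.6522, B: 0.3478), P2 plays (X: 0.3478, Y: 0.6522)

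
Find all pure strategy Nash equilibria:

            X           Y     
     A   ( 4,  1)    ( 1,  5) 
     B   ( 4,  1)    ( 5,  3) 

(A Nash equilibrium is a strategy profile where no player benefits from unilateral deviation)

Nash equilibrium: (B, Y)

Work:
Best responses:
  P1 vs X: payoffs [4, 4] → best response A/B (payoff 4)
  P1 vs Y: payoffs [1, 5] → best response B (payoff 5)
  P2 vs A: payoffs [1, 5] → best response Y (payoff 5)
  P2 vs B: payoffs [1, 3] → best response Y (payoff 3)
Mutual best responses: (B,Y) → Nash equilibria.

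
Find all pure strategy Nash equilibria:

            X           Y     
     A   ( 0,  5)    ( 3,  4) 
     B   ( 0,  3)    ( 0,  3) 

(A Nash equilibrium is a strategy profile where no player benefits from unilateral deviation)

Nash equilibrium: (A, X), (B, X)

Work:
Best responses:
  P1 vs X: payoffs [0, 0] → best response A/B (payoff 0)
  P1 vs Y: payoffs [3, 0] → best response A (payoff 3)
  P2 vs A: payoffs [5, 4] → best response X (payoff 5)
  P2 vs B: payoffs [3, 3] → best response X/Y (payoff 3)
Mutual best responses: (A,X), (B,X) → Nash equilibria.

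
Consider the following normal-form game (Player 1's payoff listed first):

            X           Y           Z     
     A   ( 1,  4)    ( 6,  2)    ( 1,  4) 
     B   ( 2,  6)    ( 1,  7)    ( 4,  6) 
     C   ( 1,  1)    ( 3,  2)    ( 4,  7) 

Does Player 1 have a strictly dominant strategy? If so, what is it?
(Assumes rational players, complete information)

No strictly dominant strategy exists for Player 1

Work:
A strategy strictly dominates another if it gives a strictly higher payoff against every opponent action. Compare each pair of P1's strategies column-by-column:
  A vs B: [1 vs 2, 6 vs 1, 1 vs 4] → A does not strictly dominate B (column X: 1 ≤ 2)
  A vs C: [1 vs 1, 6 vs 3, 1 vs 4] → A does not strictly dominate C (column X: 1 ≤ 1)
  B vs A: [2 vs 1, 1 vs 6, 4 vs 1] → B does not strictly dominate A (column Y: 1 ≤ 6)
  B vs C: [2 vs 1, 1 vs 3, 4 vs 4] → B does not strictly dominate C (column Y: 1 ≤ 3)
  C vs A: [1 vs 1, 3 vs 6, 4 vs 1] → C does not strictly dominate A (column X: 1 ≤ 1)
  C vs B: [1 vs 2, 3 vs 1, 4 vs 4] → C does not strictly dominate B (column X: 1 ≤ 2)
No single strategy strictly dominates all others → no strictly dominant strategy.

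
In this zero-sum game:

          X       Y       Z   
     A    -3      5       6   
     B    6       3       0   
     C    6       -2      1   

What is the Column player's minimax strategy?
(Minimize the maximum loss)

Column should play Y, value = 5

Work:
Column player minimizes Row's maximum payoff:
Column X: max payoff to Row = 6
Column Y: max payoff to Row = 5
Column Z: max payoff to Row = 6
Minimum is 5, achieved by column Y.
Minimax strategy: Y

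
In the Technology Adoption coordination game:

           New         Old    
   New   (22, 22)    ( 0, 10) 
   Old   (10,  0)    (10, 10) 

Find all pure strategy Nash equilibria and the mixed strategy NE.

Pure NE: (New, New) and (Old, Old); Mixed NE: p = 0.4545, q = 0.4545

Work:
Check pure NE:
(New, New): (22, 22) - no unilateral deviation beneficial
(Old, Old): (10, 10) - no unilateral deviation beneficial
Mixed NE: P1 plays New with p = 0.4545, P2 plays New with q = 0.4545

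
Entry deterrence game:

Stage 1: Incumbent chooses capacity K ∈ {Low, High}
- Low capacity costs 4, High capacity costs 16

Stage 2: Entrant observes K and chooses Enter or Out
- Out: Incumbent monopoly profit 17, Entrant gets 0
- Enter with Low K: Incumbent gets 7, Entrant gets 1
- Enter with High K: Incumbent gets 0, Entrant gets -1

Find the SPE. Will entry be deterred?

SPE: (Low, Enter|Low, Out|High); Entry not deterred. Incumbent net profit = 3, Entrant gets 1

Work:
After Low K: Entrant enters (1 > 0)
After High K: Entrant stays out (-1 < 0)
Incumbent: Low → 7−4=3, High → 17−16=1
Incumbent chooses Low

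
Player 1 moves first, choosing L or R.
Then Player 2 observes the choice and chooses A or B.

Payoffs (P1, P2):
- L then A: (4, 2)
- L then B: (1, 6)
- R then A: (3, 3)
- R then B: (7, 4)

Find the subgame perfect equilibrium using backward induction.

P1 plays R, P2 plays B after L and B after R; Payoff (7, 4)

Work:
Backward induction:
After L: P2 chooses B → P1 gets 1
After R: P2 chooses B → P1 gets 7
P1 chooses R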